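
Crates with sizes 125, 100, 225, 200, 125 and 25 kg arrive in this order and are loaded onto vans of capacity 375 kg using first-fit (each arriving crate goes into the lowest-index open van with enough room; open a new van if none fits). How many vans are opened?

3

  125 → van 1 (new)  [load 125/375]
  100 → van 1  [load 225/375]
  225 → van 2 (new)  [load 225/375]
  200 → van 3 (new)  [load 200/375]
  125 → van 1  [load 350/375]
  25 → van 1  [load 375/375]
3 vans opened.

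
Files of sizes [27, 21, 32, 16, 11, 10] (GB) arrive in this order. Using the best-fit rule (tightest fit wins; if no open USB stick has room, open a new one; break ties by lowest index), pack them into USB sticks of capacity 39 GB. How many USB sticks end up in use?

  27 → USB stick 1 (new)  [load 27/39]
  21 → USB stick 2 (new)  [load 21/39]
  32 → USB stick 3 (new)  [load 32/39]
  16 → USB stick 2  [load 37/39]
  11 → USB stick 1  [load 38/39]
  10 → USB stick 4 (new)  [load 10/39]
4 USB sticks opened.

4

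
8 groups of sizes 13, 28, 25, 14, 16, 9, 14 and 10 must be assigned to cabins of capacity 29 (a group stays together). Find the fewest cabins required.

Total = 28 + 25 + 16 + 14 + 14 + 13 + 10 + 9 = 129.
Lower bound: ⌈129/29⌉ = 5 cabins.
A packing using 5 cabins:
  cabin 1: 28 = 28
  cabin 2: 25 = 25
  cabin 3: 16 + 13 = 29
  cabin 4: 14 + 14 = 28
  cabin 5: 10 + 9 = 19
This matches the lower bound, so 5 is optimal.

5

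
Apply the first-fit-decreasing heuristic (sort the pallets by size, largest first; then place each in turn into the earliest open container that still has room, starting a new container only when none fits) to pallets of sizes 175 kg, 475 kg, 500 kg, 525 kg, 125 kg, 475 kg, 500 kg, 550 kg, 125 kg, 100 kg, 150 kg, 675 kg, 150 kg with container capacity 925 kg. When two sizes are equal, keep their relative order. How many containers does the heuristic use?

7

Sorted descending: 675, 550, 525, 500, 500, 475, 475, 175, 150, 150, 125, 125, 100.
  675 → container 1 (new)  [load 675/925]
  550 → container 2 (new)  [load 550/925]
  525 → container 3 (new)  [load 525/925]
  500 → container 4 (new)  [load 500/925]
  500 → container 5 (new)  [load 500/925]
  475 → container 6 (new)  [load 475/925]
  475 → container 7 (new)  [load 475/925]
  175 → container 1  [load 850/925]
  150 → container 2  [load 700/925]
  150 → container 2  [load 850/925]
  125 → container 3  [load 650/925]
  125 → container 3  [load 775/925]
  100 → container 3  [load 875/925]
7 containers opened.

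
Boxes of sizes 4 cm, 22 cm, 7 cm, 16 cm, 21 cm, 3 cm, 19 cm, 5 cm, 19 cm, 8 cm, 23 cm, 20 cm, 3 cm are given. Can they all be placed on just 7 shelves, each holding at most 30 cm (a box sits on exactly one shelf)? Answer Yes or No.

A valid assignment using 7 shelves:
  shelf 1: 23 + 7 = 30
  shelf 2: 22 + 8 = 30
  shelf 3: 21 + 5 + 4 = 30
  shelf 4: 20 + 3 + 3 = 26
  shelf 5: 19 = 19
  shelf 6: 19 = 19
  shelf 7: 16 = 16
Every load is within 30 cm, so 7 shelves suffice.

Yes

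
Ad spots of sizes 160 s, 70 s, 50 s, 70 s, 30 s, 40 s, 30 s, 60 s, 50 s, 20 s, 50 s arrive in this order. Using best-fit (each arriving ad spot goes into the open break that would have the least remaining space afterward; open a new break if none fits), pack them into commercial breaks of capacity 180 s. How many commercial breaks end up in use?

  160 → break 1 (new)  [load 160/180]
  70 → break 2 (new)  [load 70/180]
  50 → break 2  [load 120/180]
  70 → break 3 (new)  [load 70/180]
  30 → break 2  [load 150/180]
  40 → break 3  [load 110/180]
  30 → break 2  [load 180/180]
  60 → break 3  [load 170/180]
  50 → break 4 (new)  [load 50/180]
  20 → break 1  [load 180/180]
  50 → break 4  [load 100/180]
4 commercial breaks opened.

4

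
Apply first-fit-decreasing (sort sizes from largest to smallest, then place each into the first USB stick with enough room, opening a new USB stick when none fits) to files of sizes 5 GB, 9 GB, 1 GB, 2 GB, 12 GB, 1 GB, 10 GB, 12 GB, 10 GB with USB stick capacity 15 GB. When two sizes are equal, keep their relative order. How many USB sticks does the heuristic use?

Sorted descending: 12, 12, 10, 10, 9, 5, 2, 1, 1.
  12 → USB stick 1 (new)  [load 12/15]
  12 → USB stick 2 (new)  [load 12/15]
  10 → USB stick 3 (new)  [load 10/15]
  10 → USB stick 4 (new)  [load 10/15]
  9 → USB stick 5 (new)  [load 9/15]
  5 → USB stick 3  [load 15/15]
  2 → USB stick 1  [load 14/15]
  1 → USB stick 1  [load 15/15]
  1 → USB stick 2  [load 13/15]
5 USB sticks opened.

5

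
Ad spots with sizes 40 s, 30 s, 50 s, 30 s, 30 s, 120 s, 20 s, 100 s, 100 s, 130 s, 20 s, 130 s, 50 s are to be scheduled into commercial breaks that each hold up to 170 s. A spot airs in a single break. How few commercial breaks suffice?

Total = 130 + 130 + 120 + 100 + 100 + 50 + 50 + 40 + 30 + 30 + 30 + 20 + 20 = 850 s.
Lower bound: ⌈850/170⌉ = 5 commercial breaks.
A packing using 6 commercial breaks:
  break 1: 130 + 40 = 170
  break 2: 130 + 30 = 160
  break 3: 120 + 50 = 170
  break 4: 100 + 50 + 20 = 170
  break 5: 100 + 30 + 30 = 160
  break 6: 20 = 20
No arrangement into 5 commercial breaks stays within capacity, so 6 is optimal.

6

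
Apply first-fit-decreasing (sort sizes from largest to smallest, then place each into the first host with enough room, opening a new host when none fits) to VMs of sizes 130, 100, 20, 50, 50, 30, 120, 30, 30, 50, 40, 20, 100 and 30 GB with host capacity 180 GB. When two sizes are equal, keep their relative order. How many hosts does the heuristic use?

Sorted descending: 130, 120, 100, 100, 50, 50, 50, 40, 30, 30, 30, 30, 20, 20.
  130 → host 1 (new)  [load 130/180]
  120 → host 2 (new)  [load 120/180]
  100 → host 3 (new)  [load 100/180]
  100 → host 4 (new)  [load 100/180]
  50 → host 1  [load 180/180]
  50 → host 2  [load 170/180]
  50 → host 3  [load 150/180]
  40 → host 4  [load 140/180]
  30 → host 3  [load 180/180]
  30 → host 4  [load 170/180]
  30 → host 5 (new)  [load 30/180]
  30 → host 5  [load 60/180]
  20 → host 5  [load 80/180]
  20 → host 5  [load 100/180]
5 hosts opened.

5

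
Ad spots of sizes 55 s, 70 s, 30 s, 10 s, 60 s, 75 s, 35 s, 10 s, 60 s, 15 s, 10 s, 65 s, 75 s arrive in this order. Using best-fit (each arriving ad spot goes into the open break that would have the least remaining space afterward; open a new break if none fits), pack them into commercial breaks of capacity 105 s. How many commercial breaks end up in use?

  55 → break 1 (new)  [load 55/105]
  70 → break 2 (new)  [load 70/105]
  30 → break 2  [load 100/105]
  10 → break 1  [load 65/105]
  60 → break 3 (new)  [load 60/105]
  75 → break 4 (new)  [load 75/105]
  35 → break 1  [load 100/105]
  10 → break 4  [load 85/105]
  60 → break 5 (new)  [load 60/105]
  15 → break 4  [load 100/105]
  10 → break 3  [load 70/105]
  65 → break 6 (new)  [load 65/105]
  75 → break 7 (new)  [load 75/105]
7 commercial breaks opened.

7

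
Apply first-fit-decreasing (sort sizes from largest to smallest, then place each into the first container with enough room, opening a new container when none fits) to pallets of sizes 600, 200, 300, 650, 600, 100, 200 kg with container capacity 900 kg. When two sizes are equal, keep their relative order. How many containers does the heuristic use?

3

Sorted descending: 650, 600, 600, 300, 200, 200, 100.
  650 → container 1 (new)  [load 650/900]
  600 → container 2 (new)  [load 600/900]
  600 → container 3 (new)  [load 600/900]
  300 → container 2  [load 900/900]
  200 → container 1  [load 850/900]
  200 → container 3  [load 800/900]
  100 → container 3  [load 900/900]
3 containers opened.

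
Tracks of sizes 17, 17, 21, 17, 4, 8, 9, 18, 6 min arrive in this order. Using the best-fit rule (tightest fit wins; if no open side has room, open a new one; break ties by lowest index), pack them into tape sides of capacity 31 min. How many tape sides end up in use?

5

  17 → side 1 (new)  [load 17/31]
  17 → side 2 (new)  [load 17/31]
  21 → side 3 (new)  [load 21/31]
  17 → side 4 (new)  [load 17/31]
  4 → side 3  [load 25/31]
  8 → side 1  [load 25/31]
  9 → side 2  [load 26/31]
  18 → side 5 (new)  [load 18/31]
  6 → side 1  [load 31/31]
5 tape sides opened.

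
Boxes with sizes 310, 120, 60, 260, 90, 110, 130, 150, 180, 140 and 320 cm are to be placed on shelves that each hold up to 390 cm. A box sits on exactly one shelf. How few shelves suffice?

6

Total = 320 + 310 + 260 + 180 + 150 + 140 + 130 + 120 + 110 + 90 + 60 = 1870 cm.
Lower bound: ⌈1870/390⌉ = 5 shelves.
A packing using 6 shelves:
  shelf 1: 320 + 60 = 380
  shelf 2: 310 = 310
  shelf 3: 260 + 130 = 390
  shelf 4: 180 + 150 = 330
  shelf 5: 140 + 120 + 110 = 370
  shelf 6: 90 = 90
No arrangement into 5 shelves stays within capacity, so 6 is optimal.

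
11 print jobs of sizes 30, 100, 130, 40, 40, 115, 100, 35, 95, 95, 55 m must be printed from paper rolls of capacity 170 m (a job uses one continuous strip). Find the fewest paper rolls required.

6

Total = 130 + 115 + 100 + 100 + 95 + 95 + 55 + 40 + 40 + 35 + 30 = 835 m.
Lower bound: ⌈835/170⌉ = 5 paper rolls.
Also, 6 print jobs each exceed 85 m, and no two of those can share a roll, so at least 6 paper rolls are needed.
A packing using 6 paper rolls:
  roll 1: 130 + 40 = 170
  roll 2: 115 + 55 = 170
  roll 3: 100 + 40 + 30 = 170
  roll 4: 100 + 35 = 135
  roll 5: 95 = 95
  roll 6: 95 = 95
This matches the lower bound, so 6 is optimal.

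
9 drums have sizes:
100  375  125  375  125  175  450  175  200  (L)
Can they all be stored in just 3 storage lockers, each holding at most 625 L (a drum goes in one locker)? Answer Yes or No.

Total = 2100 L; ⌈2100/625⌉ = 4.
At least 4 storage lockers are required, but only 3 are allowed.

No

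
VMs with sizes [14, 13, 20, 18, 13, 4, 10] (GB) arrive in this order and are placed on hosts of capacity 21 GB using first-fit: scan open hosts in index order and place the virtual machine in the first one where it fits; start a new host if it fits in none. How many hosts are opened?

6

  14 → host 1 (new)  [load 14/21]
  13 → host 2 (new)  [load 13/21]
  20 → host 3 (new)  [load 20/21]
  18 → host 4 (new)  [load 18/21]
  13 → host 5 (new)  [load 13/21]
  4 → host 1  [load 18/21]
  10 → host 6 (new)  [load 10/21]
6 hosts opened.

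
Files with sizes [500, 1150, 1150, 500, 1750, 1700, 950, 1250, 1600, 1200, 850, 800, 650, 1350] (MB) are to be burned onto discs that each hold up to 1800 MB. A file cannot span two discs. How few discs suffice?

10

Total = 1750 + 1700 + 1600 + 1350 + 1250 + 1200 + 1150 + 1150 + 950 + 850 + 800 + 650 + 500 + 500 = 15400 MB.
Lower bound: ⌈15400/1800⌉ = 9 discs.
A packing using 10 discs:
  disc 1: 1750 = 1750
  disc 2: 1700 = 1700
  disc 3: 1600 = 1600
  disc 4: 1350 = 1350
  disc 5: 1250 + 500 = 1750
  disc 6: 1200 + 500 = 1700
  disc 7: 1150 + 650 = 1800
  disc 8: 1150 = 1150
  disc 9: 950 + 850 = 1800
  disc 10: 800 = 800
No arrangement into 9 discs stays within capacity, so 10 is optimal.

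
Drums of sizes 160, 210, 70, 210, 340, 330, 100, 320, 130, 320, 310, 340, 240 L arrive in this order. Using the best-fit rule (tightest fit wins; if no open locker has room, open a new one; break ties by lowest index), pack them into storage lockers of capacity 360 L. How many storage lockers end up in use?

  160 → locker 1 (new)  [load 160/360]
  210 → locker 2 (new)  [load 210/360]
  70 → locker 2  [load 280/360]
  210 → locker 3 (new)  [load 210/360]
  340 → locker 4 (new)  [load 340/360]
  330 → locker 5 (new)  [load 330/360]
  100 → locker 3  [load 310/360]
  320 → locker 6 (new)  [load 320/360]
  130 → locker 1  [load 290/360]
  320 → locker 7 (new)  [load 320/360]
  310 → locker 8 (new)  [load 310/360]
  340 → locker 9 (new)  [load 340/360]
  240 → locker 10 (new)  [load 240/360]
10 storage lockers opened.

10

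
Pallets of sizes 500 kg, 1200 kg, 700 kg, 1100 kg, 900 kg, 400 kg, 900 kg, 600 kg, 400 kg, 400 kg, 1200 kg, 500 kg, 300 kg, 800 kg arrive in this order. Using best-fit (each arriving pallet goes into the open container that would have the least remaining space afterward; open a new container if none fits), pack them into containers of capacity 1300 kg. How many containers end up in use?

8

  500 → container 1 (new)  [load 500/1300]
  1200 → container 2 (new)  [load 1200/1300]
  700 → container 1  [load 1200/1300]
  1100 → container 3 (new)  [load 1100/1300]
  900 → container 4 (new)  [load 900/1300]
  400 → container 4  [load 1300/1300]
  900 → container 5 (new)  [load 900/1300]
  600 → container 6 (new)  [load 600/1300]
  400 → container 5  [load 1300/1300]
  400 → container 6  [load 1000/1300]
  1200 → container 7 (new)  [load 1200/1300]
  500 → container 8 (new)  [load 500/1300]
  300 → container 6  [load 1300/1300]
  800 → container 8  [load 1300/1300]
8 containers opened.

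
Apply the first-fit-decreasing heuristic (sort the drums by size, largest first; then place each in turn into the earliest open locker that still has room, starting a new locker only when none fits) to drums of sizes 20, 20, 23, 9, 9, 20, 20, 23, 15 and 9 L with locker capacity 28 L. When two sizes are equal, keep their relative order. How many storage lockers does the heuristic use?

Sorted descending: 23, 23, 20, 20, 20, 20, 15, 9, 9, 9.
  23 → locker 1 (new)  [load 23/28]
  23 → locker 2 (new)  [load 23/28]
  20 → locker 3 (new)  [load 20/28]
  20 → locker 4 (new)  [load 20/28]
  20 → locker 5 (new)  [load 20/28]
  20 → locker 6 (new)  [load 20/28]
  15 → locker 7 (new)  [load 15/28]
  9 → locker 7  [load 24/28]
  9 → locker 8 (new)  [load 9/28]
  9 → locker 8  [load 18/28]
8 storage lockers opened.

8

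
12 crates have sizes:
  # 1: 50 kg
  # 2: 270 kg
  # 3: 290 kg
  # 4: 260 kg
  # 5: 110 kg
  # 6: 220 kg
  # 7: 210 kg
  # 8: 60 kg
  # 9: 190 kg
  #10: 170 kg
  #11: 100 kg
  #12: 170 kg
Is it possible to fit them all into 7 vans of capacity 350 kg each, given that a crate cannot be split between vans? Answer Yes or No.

Yes

A valid assignment using 7 vans:
  van 1: 290 + 60 = 350
  van 2: 270 + 50 = 320
  van 3: 260 = 260
  van 4: 220 + 110 = 330
  van 5: 210 + 100 = 310
  van 6: 190 = 190
  van 7: 170 + 170 = 340
Every load is within 350 kg, so 7 vans suffice.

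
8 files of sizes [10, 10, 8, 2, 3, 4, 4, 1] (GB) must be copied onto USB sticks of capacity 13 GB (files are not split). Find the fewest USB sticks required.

4

Total = 10 + 10 + 8 + 4 + 4 + 3 + 2 + 1 = 42 GB.
Lower bound: ⌈42/13⌉ = 4 USB sticks.
A packing using 4 USB sticks:
  USB stick 1: 10 + 3 = 13
  USB stick 2: 10 + 2 + 1 = 13
  USB stick 3: 8 + 4 = 12
  USB stick 4: 4 = 4
This matches the lower bound, so 4 is optimal.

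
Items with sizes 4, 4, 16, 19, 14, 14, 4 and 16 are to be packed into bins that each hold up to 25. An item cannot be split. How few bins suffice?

Total = 19 + 16 + 16 + 14 + 14 + 4 + 4 + 4 = 91.
Lower bound: ⌈91/25⌉ = 4 bins.
Also, 5 items each exceed 25/2, and no two of those can share a bin, so at least 5 bins are needed.
A packing using 5 bins:
  bin 1: 19 + 4 = 23
  bin 2: 16 + 4 + 4 = 24
  bin 3: 16 = 16
  bin 4: 14 = 14
  bin 5: 14 = 14
This matches the lower bound, so 5 is optimal.

5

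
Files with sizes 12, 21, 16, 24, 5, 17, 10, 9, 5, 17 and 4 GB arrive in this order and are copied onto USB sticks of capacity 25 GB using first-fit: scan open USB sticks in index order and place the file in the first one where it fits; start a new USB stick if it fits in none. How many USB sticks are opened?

  12 → USB stick 1 (new)  [load 12/25]
  21 → USB stick 2 (new)  [load 21/25]
  16 → USB stick 3 (new)  [load 16/25]
  24 → USB stick 4 (new)  [load 24/25]
  5 → USB stick 1  [load 17/25]
  17 → USB stick 5 (new)  [load 17/25]
  10 → USB stick 6 (new)  [load 10/25]
  9 → USB stick 3  [load 25/25]
  5 → USB stick 1  [load 22/25]
  17 → USB stick 7 (new)  [load 17/25]
  4 → USB stick 2  [load 25/25]
7 USB sticks opened.

7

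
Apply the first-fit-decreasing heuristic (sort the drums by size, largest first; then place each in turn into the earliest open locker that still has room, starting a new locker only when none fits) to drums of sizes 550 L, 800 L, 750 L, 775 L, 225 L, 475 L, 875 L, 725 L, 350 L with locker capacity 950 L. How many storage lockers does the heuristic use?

7

Sorted descending: 875, 800, 775, 750, 725, 550, 475, 350, 225.
  875 → locker 1 (new)  [load 875/950]
  800 → locker 2 (new)  [load 800/950]
  775 → locker 3 (new)  [load 775/950]
  750 → locker 4 (new)  [load 750/950]
  725 → locker 5 (new)  [load 725/950]
  550 → locker 6 (new)  [load 550/950]
  475 → locker 7 (new)  [load 475/950]
  350 → locker 6  [load 900/950]
  225 → locker 5  [load 950/950]
7 storage lockers opened.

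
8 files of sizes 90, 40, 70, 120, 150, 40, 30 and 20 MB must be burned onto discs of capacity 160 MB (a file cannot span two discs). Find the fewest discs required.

4

Total = 150 + 120 + 90 + 70 + 40 + 40 + 30 + 20 = 560 MB.
Lower bound: ⌈560/160⌉ = 4 discs.
A packing using 4 discs:
  disc 1: 150 = 150
  disc 2: 120 + 40 = 160
  disc 3: 90 + 70 = 160
  disc 4: 40 + 30 + 20 = 90
This matches the lower bound, so 4 is optimal.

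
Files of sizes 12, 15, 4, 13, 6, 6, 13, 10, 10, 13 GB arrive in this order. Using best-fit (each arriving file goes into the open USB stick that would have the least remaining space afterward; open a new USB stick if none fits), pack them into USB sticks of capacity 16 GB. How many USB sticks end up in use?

  12 → USB stick 1 (new)  [load 12/16]
  15 → USB stick 2 (new)  [load 15/16]
  4 → USB stick 1  [load 16/16]
  13 → USB stick 3 (new)  [load 13/16]
  6 → USB stick 4 (new)  [load 6/16]
  6 → USB stick 4  [load 12/16]
  13 → USB stick 5 (new)  [load 13/16]
  10 → USB stick 6 (new)  [load 10/16]
  10 → USB stick 7 (new)  [load 10/16]
  13 → USB stick 8 (new)  [load 13/16]
8 USB sticks opened.

8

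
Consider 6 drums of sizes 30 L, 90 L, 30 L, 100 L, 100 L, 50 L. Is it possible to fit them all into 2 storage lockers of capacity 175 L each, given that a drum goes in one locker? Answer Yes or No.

Total = 400 L; ⌈400/175⌉ = 3.
At least 3 storage lockers are required, but only 2 are allowed.

No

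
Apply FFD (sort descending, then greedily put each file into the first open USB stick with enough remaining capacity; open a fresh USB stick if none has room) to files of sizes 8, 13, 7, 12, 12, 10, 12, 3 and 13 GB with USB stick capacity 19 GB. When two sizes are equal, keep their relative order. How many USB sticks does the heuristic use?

6

Sorted descending: 13, 13, 12, 12, 12, 10, 8, 7, 3.
  13 → USB stick 1 (new)  [load 13/19]
  13 → USB stick 2 (new)  [load 13/19]
  12 → USB stick 3 (new)  [load 12/19]
  12 → USB stick 4 (new)  [load 12/19]
  12 → USB stick 5 (new)  [load 12/19]
  10 → USB stick 6 (new)  [load 10/19]
  8 → USB stick 6  [load 18/19]
  7 → USB stick 3  [load 19/19]
  3 → USB stick 1  [load 16/19]
6 USB sticks opened.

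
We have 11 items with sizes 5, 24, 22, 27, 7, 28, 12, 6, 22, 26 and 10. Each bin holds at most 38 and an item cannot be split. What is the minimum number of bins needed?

Total = 28 + 27 + 26 + 24 + 22 + 22 + 12 + 10 + 7 + 6 + 5 = 189.
Lower bound: ⌈189/38⌉ = 5 bins.
Also, 6 items each exceed 19, and no two of those can share a bin, so at least 6 bins are needed.
A packing using 6 bins:
  bin 1: 28 + 10 = 38
  bin 2: 27 + 7 = 34
  bin 3: 26 + 12 = 38
  bin 4: 24 + 6 + 5 = 35
  bin 5: 22 = 22
  bin 6: 22 = 22
This matches the lower bound, so 6 is optimal.

6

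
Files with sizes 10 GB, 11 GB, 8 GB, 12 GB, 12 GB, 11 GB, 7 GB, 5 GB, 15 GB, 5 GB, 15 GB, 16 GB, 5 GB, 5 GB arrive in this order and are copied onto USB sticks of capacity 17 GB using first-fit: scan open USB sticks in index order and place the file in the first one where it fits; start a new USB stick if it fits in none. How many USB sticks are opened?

9

  10 → USB stick 1 (new)  [load 10/17]
  11 → USB stick 2 (new)  [load 11/17]
  8 → USB stick 3 (new)  [load 8/17]
  12 → USB stick 4 (new)  [load 12/17]
  12 → USB stick 5 (new)  [load 12/17]
  11 → USB stick 6 (new)  [load 11/17]
  7 → USB stick 1  [load 17/17]
  5 → USB stick 2  [load 16/17]
  15 → USB stick 7 (new)  [load 15/17]
  5 → USB stick 3  [load 13/17]
  15 → USB stick 8 (new)  [load 15/17]
  16 → USB stick 9 (new)  [load 16/17]
  5 → USB stick 4  [load 17/17]
  5 → USB stick 5  [load 17/17]
9 USB sticks opened.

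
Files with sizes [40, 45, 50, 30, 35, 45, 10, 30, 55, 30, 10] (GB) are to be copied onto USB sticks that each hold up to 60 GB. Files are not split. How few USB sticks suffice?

8

Total = 55 + 50 + 45 + 45 + 40 + 35 + 30 + 30 + 30 + 10 + 10 = 380 GB.
Lower bound: ⌈380/60⌉ = 7 USB sticks.
A packing using 8 USB sticks:
  USB stick 1: 55 = 55
  USB stick 2: 50 + 10 = 60
  USB stick 3: 45 + 10 = 55
  USB stick 4: 45 = 45
  USB stick 5: 40 = 40
  USB stick 6: 35 = 35
  USB stick 7: 30 + 30 = 60
  USB stick 8: 30 = 30
No arrangement into 7 USB sticks stays within capacity, so 8 is optimal.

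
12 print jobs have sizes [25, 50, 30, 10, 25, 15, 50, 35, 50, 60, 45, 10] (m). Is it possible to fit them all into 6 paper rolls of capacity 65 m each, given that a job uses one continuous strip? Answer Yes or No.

Total = 405 m; ⌈405/65⌉ = 7.
At least 7 paper rolls are required, but only 6 are allowed.

No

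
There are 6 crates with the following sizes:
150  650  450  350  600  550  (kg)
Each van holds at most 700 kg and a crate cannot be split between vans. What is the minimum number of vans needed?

Total = 650 + 600 + 550 + 450 + 350 + 150 = 2750 kg.
Lower bound: ⌈2750/700⌉ = 4 vans.
A packing using 5 vans:
  van 1: 650 = 650
  van 2: 600 = 600
  van 3: 550 + 150 = 700
  van 4: 450 = 450
  van 5: 350 = 350
No arrangement into 4 vans stays within capacity, so 5 is optimal.

5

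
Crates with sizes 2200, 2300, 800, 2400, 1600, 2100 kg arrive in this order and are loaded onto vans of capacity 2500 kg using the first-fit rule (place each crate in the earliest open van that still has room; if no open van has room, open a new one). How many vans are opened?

  2200 → van 1 (new)  [load 2200/2500]
  2300 → van 2 (new)  [load 2300/2500]
  800 → van 3 (new)  [load 800/2500]
  2400 → van 4 (new)  [load 2400/2500]
  1600 → van 3  [load 2400/2500]
  2100 → van 5 (new)  [load 2100/2500]
5 vans opened.

5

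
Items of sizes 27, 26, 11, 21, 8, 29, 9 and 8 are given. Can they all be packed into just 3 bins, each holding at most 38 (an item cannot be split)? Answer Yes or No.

Total = 139; ⌈139/38⌉ = 4.
At least 4 bins are required, but only 3 are allowed.

No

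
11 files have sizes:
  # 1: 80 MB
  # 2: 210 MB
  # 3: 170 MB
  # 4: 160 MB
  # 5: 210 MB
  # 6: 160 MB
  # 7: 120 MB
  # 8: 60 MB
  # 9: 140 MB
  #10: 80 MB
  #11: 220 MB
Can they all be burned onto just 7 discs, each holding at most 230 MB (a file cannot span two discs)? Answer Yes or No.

Total = 1610 MB; ⌈1610/230⌉ = 7.
8 files each exceed half the capacity and cannot share a disc, forcing at least 8 discs.
At least 8 discs are required, but only 7 are allowed.

No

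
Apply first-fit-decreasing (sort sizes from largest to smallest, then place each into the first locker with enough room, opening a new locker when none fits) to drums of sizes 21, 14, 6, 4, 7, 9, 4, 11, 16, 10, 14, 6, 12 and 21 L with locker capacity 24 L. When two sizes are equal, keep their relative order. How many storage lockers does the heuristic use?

Sorted descending: 21, 21, 16, 14, 14, 12, 11, 10, 9, 7, 6, 6, 4, 4.
  21 → locker 1 (new)  [load 21/24]
  21 → locker 2 (new)  [load 21/24]
  16 → locker 3 (new)  [load 16/24]
  14 → locker 4 (new)  [load 14/24]
  14 → locker 5 (new)  [load 14/24]
  12 → locker 6 (new)  [load 12/24]
  11 → locker 6  [load 23/24]
  10 → locker 4  [load 24/24]
  9 → locker 5  [load 23/24]
  7 → locker 3  [load 23/24]
  6 → locker 7 (new)  [load 6/24]
  6 → locker 7  [load 12/24]
  4 → locker 7  [load 16/24]
  4 → locker 7  [load 20/24]
7 storage lockers opened.

7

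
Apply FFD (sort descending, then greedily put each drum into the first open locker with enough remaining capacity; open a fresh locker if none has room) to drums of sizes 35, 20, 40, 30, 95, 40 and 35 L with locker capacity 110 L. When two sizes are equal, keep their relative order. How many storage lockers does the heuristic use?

Sorted descending: 95, 40, 40, 35, 35, 30, 20.
  95 → locker 1 (new)  [load 95/110]
  40 → locker 2 (new)  [load 40/110]
  40 → locker 2  [load 80/110]
  35 → locker 3 (new)  [load 35/110]
  35 → locker 3  [load 70/110]
  30 → locker 2  [load 110/110]
  20 → locker 3  [load 90/110]
3 storage lockers opened.

3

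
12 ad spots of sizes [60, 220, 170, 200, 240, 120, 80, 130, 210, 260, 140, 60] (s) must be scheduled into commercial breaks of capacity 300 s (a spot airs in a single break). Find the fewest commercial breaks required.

7

Total = 260 + 240 + 220 + 210 + 200 + 170 + 140 + 130 + 120 + 80 + 60 + 60 = 1890 s.
Lower bound: ⌈1890/300⌉ = 7 commercial breaks.
A packing using 7 commercial breaks:
  break 1: 260 = 260
  break 2: 240 + 60 = 300
  break 3: 220 + 80 = 300
  break 4: 210 + 60 = 270
  break 5: 200 = 200
  break 6: 170 + 130 = 300
  break 7: 140 + 120 = 260
This matches the lower bound, so 7 is optimal.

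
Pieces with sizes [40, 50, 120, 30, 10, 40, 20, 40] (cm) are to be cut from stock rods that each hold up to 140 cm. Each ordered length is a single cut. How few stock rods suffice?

3

Total = 120 + 50 + 40 + 40 + 40 + 30 + 20 + 10 = 350 cm.
Lower bound: ⌈350/140⌉ = 3 stock rods.
A packing using 3 stock rods:
  stock rod 1: 120 + 20 = 140
  stock rod 2: 50 + 40 + 40 + 10 = 140
  stock rod 3: 40 + 30 = 70
This matches the lower bound, so 3 is optimal.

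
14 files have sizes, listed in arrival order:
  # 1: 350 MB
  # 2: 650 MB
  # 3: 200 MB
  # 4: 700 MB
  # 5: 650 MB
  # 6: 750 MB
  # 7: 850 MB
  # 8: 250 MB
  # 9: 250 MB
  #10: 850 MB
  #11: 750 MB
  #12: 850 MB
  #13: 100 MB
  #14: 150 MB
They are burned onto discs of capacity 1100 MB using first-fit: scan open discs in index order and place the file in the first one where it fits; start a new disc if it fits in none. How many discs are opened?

  350 → disc 1 (new)  [load 350/1100]
  650 → disc 1  [load 1000/1100]
  200 → disc 2 (new)  [load 200/1100]
  700 → disc 2  [load 900/1100]
  650 → disc 3 (new)  [load 650/1100]
  750 → disc 4 (new)  [load 750/1100]
  850 → disc 5 (new)  [load 850/1100]
  250 → disc 3  [load 900/1100]
  250 → disc 4  [load 1000/1100]
  850 → disc 6 (new)  [load 850/1100]
  750 → disc 7 (new)  [load 750/1100]
  850 → disc 8 (new)  [load 850/1100]
  100 → disc 1  [load 1100/1100]
  150 → disc 2  [load 1050/1100]
8 discs opened.

8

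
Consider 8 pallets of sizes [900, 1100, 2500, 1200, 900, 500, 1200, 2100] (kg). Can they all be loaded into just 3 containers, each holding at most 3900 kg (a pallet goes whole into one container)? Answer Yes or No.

Yes

A valid assignment using 3 containers:
  container 1: 2500 + 1200 = 3700
  container 2: 2100 + 1200 + 500 = 3800
  container 3: 1100 + 900 + 900 = 2900
Every load is within 3900 kg, so 3 containers suffice.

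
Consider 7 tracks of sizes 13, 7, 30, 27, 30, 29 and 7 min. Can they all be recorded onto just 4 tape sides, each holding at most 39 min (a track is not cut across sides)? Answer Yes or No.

No

Total = 143 min; ⌈143/39⌉ = 4.
The bound of 4 does not rule out 4, but exhaustive search shows no assignment into 4 tape sides of capacity 39 min exists — the minimum is 5.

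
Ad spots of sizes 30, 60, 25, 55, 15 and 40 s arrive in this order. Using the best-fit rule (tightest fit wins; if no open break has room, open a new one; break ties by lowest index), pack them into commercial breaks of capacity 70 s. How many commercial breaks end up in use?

  30 → break 1 (new)  [load 30/70]
  60 → break 2 (new)  [load 60/70]
  25 → break 1  [load 55/70]
  55 → break 3 (new)  [load 55/70]
  15 → break 1  [load 70/70]
  40 → break 4 (new)  [load 40/70]
4 commercial breaks opened.

4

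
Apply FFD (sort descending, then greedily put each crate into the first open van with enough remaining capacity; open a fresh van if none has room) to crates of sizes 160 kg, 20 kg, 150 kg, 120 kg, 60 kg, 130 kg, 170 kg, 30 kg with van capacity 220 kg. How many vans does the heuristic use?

Sorted descending: 170, 160, 150, 130, 120, 60, 30, 20.
  170 → van 1 (new)  [load 170/220]
  160 → van 2 (new)  [load 160/220]
  150 → van 3 (new)  [load 150/220]
  130 → van 4 (new)  [load 130/220]
  120 → van 5 (new)  [load 120/220]
  60 → van 2  [load 220/220]
  30 → van 1  [load 200/220]
  20 → van 1  [load 220/220]
5 vans opened.

5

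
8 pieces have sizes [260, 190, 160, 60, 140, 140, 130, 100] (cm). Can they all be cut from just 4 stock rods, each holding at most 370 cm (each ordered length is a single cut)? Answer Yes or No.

Yes

A valid assignment using 4 stock rods:
  stock rod 1: 260 + 100 = 360
  stock rod 2: 190 + 160 = 350
  stock rod 3: 140 + 140 + 60 = 340
  stock rod 4: 130 = 130
Every load is within 370 cm, so 4 stock rods suffice.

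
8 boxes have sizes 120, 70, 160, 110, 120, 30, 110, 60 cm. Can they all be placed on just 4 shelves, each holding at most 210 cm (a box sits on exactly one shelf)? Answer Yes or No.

Total = 780 cm; ⌈780/210⌉ = 4.
5 boxes each exceed half the capacity and cannot share a shelf, forcing at least 5 shelves.
At least 5 shelves are required, but only 4 are allowed.

No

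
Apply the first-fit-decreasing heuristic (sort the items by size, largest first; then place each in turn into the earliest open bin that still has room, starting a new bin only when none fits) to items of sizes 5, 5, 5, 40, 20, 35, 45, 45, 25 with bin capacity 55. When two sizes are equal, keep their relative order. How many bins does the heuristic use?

Sorted descending: 45, 45, 40, 35, 25, 20, 5, 5, 5.
  45 → bin 1 (new)  [load 45/55]
  45 → bin 2 (new)  [load 45/55]
  40 → bin 3 (new)  [load 40/55]
  35 → bin 4 (new)  [load 35/55]
  25 → bin 5 (new)  [load 25/55]
  20 → bin 4  [load 55/55]
  5 → bin 1  [load 50/55]
  5 → bin 1  [load 55/55]
  5 → bin 2  [load 50/55]
5 bins opened.

5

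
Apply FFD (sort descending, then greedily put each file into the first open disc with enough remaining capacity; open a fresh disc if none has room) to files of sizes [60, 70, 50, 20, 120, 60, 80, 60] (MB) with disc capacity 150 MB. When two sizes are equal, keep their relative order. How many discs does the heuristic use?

Sorted descending: 120, 80, 70, 60, 60, 60, 50, 20.
  120 → disc 1 (new)  [load 120/150]
  80 → disc 2 (new)  [load 80/150]
  70 → disc 2  [load 150/150]
  60 → disc 3 (new)  [load 60/150]
  60 → disc 3  [load 120/150]
  60 → disc 4 (new)  [load 60/150]
  50 → disc 4  [load 110/150]
  20 → disc 1  [load 140/150]
4 discs opened.

4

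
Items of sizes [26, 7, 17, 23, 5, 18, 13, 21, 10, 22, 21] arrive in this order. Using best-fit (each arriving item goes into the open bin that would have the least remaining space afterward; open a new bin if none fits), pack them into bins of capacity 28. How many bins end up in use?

  26 → bin 1 (new)  [load 26/28]
  7 → bin 2 (new)  [load 7/28]
  17 → bin 2  [load 24/28]
  23 → bin 3 (new)  [load 23/28]
  5 → bin 3  [load 28/28]
  18 → bin 4 (new)  [load 18/28]
  13 → bin 5 (new)  [load 13/28]
  21 → bin 6 (new)  [load 21/28]
  10 → bin 4  [load 28/28]
  22 → bin 7 (new)  [load 22/28]
  21 → bin 8 (new)  [load 21/28]
8 bins opened.

8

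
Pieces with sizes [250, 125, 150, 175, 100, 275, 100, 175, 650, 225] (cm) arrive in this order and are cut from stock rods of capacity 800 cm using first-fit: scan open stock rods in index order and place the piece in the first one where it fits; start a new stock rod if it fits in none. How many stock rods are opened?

  250 → stock rod 1 (new)  [load 250/800]
  125 → stock rod 1  [load 375/800]
  150 → stock rod 1  [load 525/800]
  175 → stock rod 1  [load 700/800]
  100 → stock rod 1  [load 800/800]
  275 → stock rod 2 (new)  [load 275/800]
  100 → stock rod 2  [load 375/800]
  175 → stock rod 2  [load 550/800]
  650 → stock rod 3 (new)  [load 650/800]
  225 → stock rod 2  [load 775/800]
3 stock rods opened.

3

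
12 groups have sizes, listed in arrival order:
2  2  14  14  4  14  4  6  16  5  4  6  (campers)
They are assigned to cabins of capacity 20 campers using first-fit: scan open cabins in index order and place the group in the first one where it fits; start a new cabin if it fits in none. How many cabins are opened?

  2 → cabin 1 (new)  [load 2/20]
  2 → cabin 1  [load 4/20]
  14 → cabin 1  [load 18/20]
  14 → cabin 2 (new)  [load 14/20]
  4 → cabin 2  [load 18/20]
  14 → cabin 3 (new)  [load 14/20]
  4 → cabin 3  [load 18/20]
  6 → cabin 4 (new)  [load 6/20]
  16 → cabin 5 (new)  [load 16/20]
  5 → cabin 4  [load 11/20]
  4 → cabin 4  [load 15/20]
  6 → cabin 6 (new)  [load 6/20]
6 cabins opened.

6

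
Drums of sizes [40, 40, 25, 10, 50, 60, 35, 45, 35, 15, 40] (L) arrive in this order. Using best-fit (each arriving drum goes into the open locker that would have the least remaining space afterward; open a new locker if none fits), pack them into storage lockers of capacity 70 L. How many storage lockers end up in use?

7

  40 → locker 1 (new)  [load 40/70]
  40 → locker 2 (new)  [load 40/70]
  25 → locker 1  [load 65/70]
  10 → locker 2  [load 50/70]
  50 → locker 3 (new)  [load 50/70]
  60 → locker 4 (new)  [load 60/70]
  35 → locker 5 (new)  [load 35/70]
  45 → locker 6 (new)  [load 45/70]
  35 → locker 5  [load 70/70]
  15 → locker 2  [load 65/70]
  40 → locker 7 (new)  [load 40/70]
7 storage lockers opened.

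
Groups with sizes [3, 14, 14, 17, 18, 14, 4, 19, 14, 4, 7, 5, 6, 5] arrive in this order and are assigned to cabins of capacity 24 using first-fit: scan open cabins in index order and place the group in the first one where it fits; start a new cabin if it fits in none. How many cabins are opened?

7

  3 → cabin 1 (new)  [load 3/24]
  14 → cabin 1  [load 17/24]
  14 → cabin 2 (new)  [load 14/24]
  17 → cabin 3 (new)  [load 17/24]
  18 → cabin 4 (new)  [load 18/24]
  14 → cabin 5 (new)  [load 14/24]
  4 → cabin 1  [load 21/24]
  19 → cabin 6 (new)  [load 19/24]
  14 → cabin 7 (new)  [load 14/24]
  4 → cabin 2  [load 18/24]
  7 → cabin 3  [load 24/24]
  5 → cabin 2  [load 23/24]
  6 → cabin 4  [load 24/24]
  5 → cabin 5  [load 19/24]
7 cabins opened.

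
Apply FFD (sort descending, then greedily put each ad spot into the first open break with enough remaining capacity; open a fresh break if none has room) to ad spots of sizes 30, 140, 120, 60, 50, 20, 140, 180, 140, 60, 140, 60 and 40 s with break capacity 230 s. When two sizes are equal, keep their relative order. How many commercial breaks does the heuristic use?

Sorted descending: 180, 140, 140, 140, 140, 120, 60, 60, 60, 50, 40, 30, 20.
  180 → break 1 (new)  [load 180/230]
  140 → break 2 (new)  [load 140/230]
  140 → break 3 (new)  [load 140/230]
  140 → break 4 (new)  [load 140/230]
  140 → break 5 (new)  [load 140/230]
  120 → break 6 (new)  [load 120/230]
  60 → break 2  [load 200/230]
  60 → break 3  [load 200/230]
  60 → break 4  [load 200/230]
  50 → break 1  [load 230/230]
  40 → break 5  [load 180/230]
  30 → break 2  [load 230/230]
  20 → break 3  [load 220/230]
6 commercial breaks opened.

6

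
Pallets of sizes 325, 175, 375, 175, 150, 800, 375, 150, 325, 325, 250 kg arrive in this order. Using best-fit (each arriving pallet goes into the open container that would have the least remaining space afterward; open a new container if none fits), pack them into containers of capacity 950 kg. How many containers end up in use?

4

  325 → container 1 (new)  [load 325/950]
  175 → container 1  [load 500/950]
  375 → container 1  [load 875/950]
  175 → container 2 (new)  [load 175/950]
  150 → container 2  [load 325/950]
  800 → container 3 (new)  [load 800/950]
  375 → container 2  [load 700/950]
  150 → container 3  [load 950/950]
  325 → container 4 (new)  [load 325/950]
  325 → container 4  [load 650/950]
  250 → container 2  [load 950/950]
4 containers opened.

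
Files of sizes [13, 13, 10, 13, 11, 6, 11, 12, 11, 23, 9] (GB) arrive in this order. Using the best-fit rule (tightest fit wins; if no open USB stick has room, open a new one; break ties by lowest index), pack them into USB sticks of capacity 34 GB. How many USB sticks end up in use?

  13 → USB stick 1 (new)  [load 13/34]
  13 → USB stick 1  [load 26/34]
  10 → USB stick 2 (new)  [load 10/34]
  13 → USB stick 2  [load 23/34]
  11 → USB stick 2  [load 34/34]
  6 → USB stick 1  [load 32/34]
  11 → USB stick 3 (new)  [load 11/34]
  12 → USB stick 3  [load 23/34]
  11 → USB stick 3  [load 34/34]
  23 → USB stick 4 (new)  [load 23/34]
  9 → USB stick 4  [load 32/34]
4 USB sticks opened.

4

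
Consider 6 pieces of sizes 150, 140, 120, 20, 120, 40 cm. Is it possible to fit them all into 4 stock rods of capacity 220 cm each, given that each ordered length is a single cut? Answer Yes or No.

Yes

A valid assignment using 4 stock rods:
  stock rod 1: 150 + 40 + 20 = 210
  stock rod 2: 140 = 140
  stock rod 3: 120 = 120
  stock rod 4: 120 = 120
Every load is within 220 cm, so 4 stock rods suffice.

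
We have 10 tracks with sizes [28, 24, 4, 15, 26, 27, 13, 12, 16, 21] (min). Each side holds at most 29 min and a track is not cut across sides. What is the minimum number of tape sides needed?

Total = 28 + 27 + 26 + 24 + 21 + 16 + 15 + 13 + 12 + 4 = 186 min.
Lower bound: ⌈186/29⌉ = 7 tape sides.
A packing using 7 tape sides:
  side 1: 28 = 28
  side 2: 27 = 27
  side 3: 26 = 26
  side 4: 24 + 4 = 28
  side 5: 21 = 21
  side 6: 16 + 13 = 29
  side 7: 15 + 12 = 27
This matches the lower bound, so 7 is optimal.

7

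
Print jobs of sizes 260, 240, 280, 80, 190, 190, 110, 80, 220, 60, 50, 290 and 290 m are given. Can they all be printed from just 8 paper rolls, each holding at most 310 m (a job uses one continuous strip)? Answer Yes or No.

A valid assignment using 8 paper rolls:
  roll 1: 290 = 290
  roll 2: 290 = 290
  roll 3: 280 = 280
  roll 4: 260 + 50 = 310
  roll 5: 240 + 60 = 300
  roll 6: 220 + 80 = 300
  roll 7: 190 + 110 = 300
  roll 8: 190 + 80 = 270
Every load is within 310 m, so 8 paper rolls suffice.

Yes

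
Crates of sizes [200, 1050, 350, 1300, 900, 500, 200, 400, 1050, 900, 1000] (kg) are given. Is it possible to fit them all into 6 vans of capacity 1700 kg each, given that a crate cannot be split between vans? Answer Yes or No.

A valid assignment using 6 vans:
  van 1: 1300 + 400 = 1700
  van 2: 1050 + 500 = 1550
  van 3: 1050 + 350 + 200 = 1600
  van 4: 1000 + 200 = 1200
  van 5: 900 = 900
  van 6: 900 = 900
Every load is within 1700 kg, so 6 vans suffice.

Yes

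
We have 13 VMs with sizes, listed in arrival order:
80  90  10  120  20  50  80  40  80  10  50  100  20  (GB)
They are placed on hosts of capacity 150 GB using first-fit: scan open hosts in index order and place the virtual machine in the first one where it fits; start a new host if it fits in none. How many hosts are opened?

6

  80 → host 1 (new)  [load 80/150]
  90 → host 2 (new)  [load 90/150]
  10 → host 1  [load 90/150]
  120 → host 3 (new)  [load 120/150]
  20 → host 1  [load 110/150]
  50 → host 2  [load 140/150]
  80 → host 4 (new)  [load 80/150]
  40 → host 1  [load 150/150]
  80 → host 5 (new)  [load 80/150]
  10 → host 2  [load 150/150]
  50 → host 4  [load 130/150]
  100 → host 6 (new)  [load 100/150]
  20 → host 3  [load 140/150]
6 hosts opened.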